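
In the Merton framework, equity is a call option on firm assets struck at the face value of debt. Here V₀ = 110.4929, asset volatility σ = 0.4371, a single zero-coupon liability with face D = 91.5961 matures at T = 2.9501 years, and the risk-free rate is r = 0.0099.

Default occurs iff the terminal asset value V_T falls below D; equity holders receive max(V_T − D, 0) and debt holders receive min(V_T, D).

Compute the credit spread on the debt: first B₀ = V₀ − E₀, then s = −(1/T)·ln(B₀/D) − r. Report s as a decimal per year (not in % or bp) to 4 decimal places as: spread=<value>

With assets at 110.4929 and a single debt payment of 91.5961 at 2.9501 years:
d₁ = [ln(V₀/D) + (r + σ²/2)T] / (σ√T)
   = [ln(110.4929/91.5961) + (0.0099 + 0.5·0.4371²)·2.9501] / (0.4371·√2.9501)
   = [0.187563 + 0.311024] / 0.750757 = 0.664112
d₂ = d₁ − σ√T = 0.664112 − 0.750757 = -0.086645
N(d₁) = 0.746691,  N(d₂) = 0.465477,  e^(−rT) = 0.971216
E₀ = V₀·N(d₁) − D·e^(−rT)·N(d₂)
   = 110.4929·0.746691 − 91.5961·0.971216·0.465477 = 41.095357
B₀ = V₀ − E₀ = 110.4929 − 41.095357 = 69.397543
spread = −(1/T)·ln(B₀/D) − r = −(1/2.9501)·ln(69.397543/91.5961) − 0.0099 = 0.08417723

spread=0.0842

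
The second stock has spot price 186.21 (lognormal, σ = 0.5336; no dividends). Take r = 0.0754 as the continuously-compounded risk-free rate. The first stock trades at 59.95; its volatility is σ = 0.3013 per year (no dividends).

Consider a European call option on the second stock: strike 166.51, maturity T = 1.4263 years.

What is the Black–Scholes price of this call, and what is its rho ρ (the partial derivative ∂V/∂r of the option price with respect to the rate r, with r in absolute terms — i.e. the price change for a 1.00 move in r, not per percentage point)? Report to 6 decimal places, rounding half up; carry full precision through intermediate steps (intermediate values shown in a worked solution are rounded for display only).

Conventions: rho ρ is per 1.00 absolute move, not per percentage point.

price = 62.673904
ρ = 108.816135

σ√T = 0.5336·√1.4263 = 0.637267
d₁ = (ln(S/K) + (r+σ²/2)T) / (σ√T) = (ln(186.21/166.51) + (0.0754+0.5336²/2)·1.4263) / 0.637267 = (0.111820 + 0.310597) / 0.637267 = 0.662858
d₂ = d₁ − σ√T = 0.662858 − 0.637267 = 0.025591
e^{−rT} = 0.898038
N(d₁) = 0.746289,  N(d₂) = 0.510208
Call price V = S·N(d₁) − K·e^{−rT}·N(d₂) = 138.966503 − 76.292600 = 62.673904
ρ = K·T·e^{−rT}·N(d₂) = 108.816135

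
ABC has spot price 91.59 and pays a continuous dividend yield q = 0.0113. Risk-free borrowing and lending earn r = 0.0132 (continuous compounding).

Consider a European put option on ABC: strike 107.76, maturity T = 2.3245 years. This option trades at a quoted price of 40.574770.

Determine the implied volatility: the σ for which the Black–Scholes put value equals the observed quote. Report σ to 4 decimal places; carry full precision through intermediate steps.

At σ = 0.5676 the Black–Scholes value reproduces the quote:
σ√T = 0.5676·√2.3245 = 0.865381
d₁ = (ln(S/K) + (r−q+σ²/2)T) / (σ√T) = (ln(91.59/107.76) + (0.0132−0.0113+0.5676²/2)·2.3245) / 0.865381 = (-0.162584 + 0.378858) / 0.865381 = 0.249918
d₂ = d₁ − σ√T = 0.249918 − 0.865381 = -0.615463
e^{−rT} = 0.969783
e^{−qT} = 0.974075
N(−d₁) = 0.401326,  N(−d₂) = 0.730875
V = K·e^{−rT}·N(−d₂) − S·e^{−qT}·N(−d₁) = 76.379242 − 35.804472 = 40.574770 (equal to the quote); since ∂V/∂σ > 0 for all σ, the implied volatility is unique

sigma = 0.5676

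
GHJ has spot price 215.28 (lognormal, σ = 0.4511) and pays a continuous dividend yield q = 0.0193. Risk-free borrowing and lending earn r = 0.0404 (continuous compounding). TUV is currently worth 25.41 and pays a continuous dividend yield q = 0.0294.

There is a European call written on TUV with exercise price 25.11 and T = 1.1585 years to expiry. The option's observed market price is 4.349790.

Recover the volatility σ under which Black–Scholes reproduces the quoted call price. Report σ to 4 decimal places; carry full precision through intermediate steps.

sigma = 0.3911

At σ = 0.3911 the Black–Scholes value reproduces the quote:
σ√T = 0.3911·√1.1585 = 0.420955
d₁ = (ln(S/K) + (r−q+σ²/2)T) / (σ√T) = (ln(25.41/25.11) + (0.0404−0.0294+0.3911²/2)·1.1585) / 0.420955 = (0.011877 + 0.101345) / 0.420955 = 0.268964
d₂ = d₁ − σ√T = 0.268964 − 0.420955 = -0.151991
e^{−rT} = 0.954275
e^{−qT} = 0.966514
N(d₁) = 0.606021,  N(d₂) = 0.439597
V = S·e^{−qT}·N(d₁) − K·e^{−rT}·N(d₂) = 14.883344 − 10.533553 = 4.349790 (equal to the quote); since ∂V/∂σ > 0 for all σ, the implied volatility is unique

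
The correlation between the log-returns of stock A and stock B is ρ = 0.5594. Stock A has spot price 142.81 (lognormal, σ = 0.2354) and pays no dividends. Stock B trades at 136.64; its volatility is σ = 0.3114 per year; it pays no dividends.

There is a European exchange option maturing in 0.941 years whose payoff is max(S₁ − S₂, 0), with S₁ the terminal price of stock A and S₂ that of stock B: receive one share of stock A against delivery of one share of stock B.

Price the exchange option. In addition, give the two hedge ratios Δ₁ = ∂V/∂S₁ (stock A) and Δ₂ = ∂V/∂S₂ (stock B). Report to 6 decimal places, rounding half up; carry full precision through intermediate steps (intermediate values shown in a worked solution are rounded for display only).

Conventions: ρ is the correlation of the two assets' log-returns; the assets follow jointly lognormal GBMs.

σ_eff = √(σ₁² + σ₂² − 2ρσ₁σ₂) = √(0.2354² + 0.3114² − 2·0.5594·0.2354·0.3114) = 0.265276
d₁ = (ln(S₁/S₂) + (q₂ − q₁ + σ_eff²/2)T) / (σ_eff√T) = (ln(142.81/136.64) + (0.0 − 0.0 + 0.035186)·0.941) / 0.257331 = 0.300294
d₂ = d₁ − σ_eff√T = 0.300294 − 0.257331 = 0.042963
N(d₁) = 0.618024,  N(d₂) = 0.517135
V = S₁·e^{−q₁T}·N(d₁) − S₂·e^{−q₂T}·N(d₂) = 88.259946 − 70.661264 = 17.598682
Key observation: r never enters — measured in units of stock B, the claim is a call on S₁/S₂ struck at 1, so only the dividend yields and σ_eff matter.
Δ₁ = e^{−q₁T}·N(d₁) = 0.618024;  Δ₂ = −e^{−q₂T}·N(d₂) = -0.517135

exchange price = 17.598682
Δ1 = 0.618024
Δ2 = -0.517135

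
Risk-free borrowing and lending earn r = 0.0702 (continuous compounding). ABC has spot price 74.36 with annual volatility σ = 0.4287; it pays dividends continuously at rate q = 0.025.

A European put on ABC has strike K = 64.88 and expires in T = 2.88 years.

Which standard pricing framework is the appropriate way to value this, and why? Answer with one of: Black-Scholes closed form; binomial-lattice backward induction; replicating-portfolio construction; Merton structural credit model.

Key observation: a European claim on ABC (strike 64.88) — a lognormal (GBM) underlying with constant rate and volatility — has an exact closed-form value; no lattice or capital structure is involved.

framework: Black-Scholes closed form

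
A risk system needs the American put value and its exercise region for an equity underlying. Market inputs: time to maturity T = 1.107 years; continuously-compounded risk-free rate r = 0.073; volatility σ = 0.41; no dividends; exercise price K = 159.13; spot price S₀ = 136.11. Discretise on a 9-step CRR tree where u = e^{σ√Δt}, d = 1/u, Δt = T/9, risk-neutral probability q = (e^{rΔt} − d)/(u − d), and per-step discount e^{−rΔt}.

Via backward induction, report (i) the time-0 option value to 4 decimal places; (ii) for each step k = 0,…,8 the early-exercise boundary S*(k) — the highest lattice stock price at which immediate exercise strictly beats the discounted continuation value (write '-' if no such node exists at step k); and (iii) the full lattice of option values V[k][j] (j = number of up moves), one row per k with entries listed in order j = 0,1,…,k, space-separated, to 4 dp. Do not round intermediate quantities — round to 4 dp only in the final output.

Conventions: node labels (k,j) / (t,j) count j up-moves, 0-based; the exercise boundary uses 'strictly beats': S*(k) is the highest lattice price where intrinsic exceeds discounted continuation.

params: Δt=0.12300 u=1.15464 d=0.86607 q=0.49537 e^(-rΔt)=0.99106
t_9 payoffs: 121.8174 109.3847 92.8094 70.7111 41.2496 1.9713 0.0000 0.0000 0.0000 0.0000
t_8: node(8,0) S=43.0828 payoff=116.0472 vs cont=114.6248 → 116.0472 [stop]  node(8,1) S=57.4381 payoff=101.6919 vs cont=100.2695 → 101.6919 [stop]  node(8,2) S=76.5767 payoff=82.5533 vs cont=81.1308 → 82.5533 [stop]  node(8,3) S=102.0924 payoff=57.0376 vs cont=55.6152 → 57.0376 [stop]  node(8,4) S=136.1100 payoff=23.0200 vs cont=21.5976 → 23.0200 [stop]  node(8,5) S=181.4624 payoff=0.0000 vs cont=0.9859 → 0.9859 [wait]  node(8,6) S=241.9264 payoff=0.0000 vs cont=0.0000 → 0.0000 [wait]  node(8,7) S=322.5373 payoff=0.0000 vs cont=0.0000 → 0.0000 [wait]  node(8,8) S=430.0080 payoff=0.0000 vs cont=0.0000 → 0.0000 [wait]  ⇒ S*(8)=136.1100
t_7: node(7,0) S=49.7453 payoff=109.3847 vs cont=107.9623 → 109.3847 [stop]  node(7,1) S=66.3206 payoff=92.8094 vs cont=91.3870 → 92.8094 [stop]  node(7,2) S=88.4189 payoff=70.7111 vs cont=69.2887 → 70.7111 [stop]  node(7,3) S=117.8804 payoff=41.2496 vs cont=39.8271 → 41.2496 [stop]  node(7,4) S=157.1587 payoff=1.9713 vs cont=11.9968 → 11.9968 [wait]  node(7,5) S=209.5246 payoff=0.0000 vs cont=0.4931 → 0.4931 [wait]  node(7,6) S=279.3390 payoff=0.0000 vs cont=0.0000 → 0.0000 [wait]  node(7,7) S=372.4159 payoff=0.0000 vs cont=0.0000 → 0.0000 [wait]  ⇒ S*(7)=117.8804
t_6: node(6,0) S=57.4381 payoff=101.6919 vs cont=100.2695 → 101.6919 [stop]  node(6,1) S=76.5767 payoff=82.5533 vs cont=81.1308 → 82.5533 [stop]  node(6,2) S=102.0924 payoff=57.0376 vs cont=55.6152 → 57.0376 [stop]  node(6,3) S=136.1100 payoff=23.0200 vs cont=26.5195 → 26.5195 [wait]  node(6,4) S=181.4624 payoff=0.0000 vs cont=6.2419 → 6.2419 [wait]  node(6,5) S=241.9264 payoff=0.0000 vs cont=0.2466 → 0.2466 [wait]  node(6,6) S=322.5373 payoff=0.0000 vs cont=0.0000 → 0.0000 [wait]  ⇒ S*(6)=102.0924
t_5: node(5,0) S=66.3206 payoff=92.8094 vs cont=91.3870 → 92.8094 [stop]  node(5,1) S=88.4189 payoff=70.7111 vs cont=69.2887 → 70.7111 [stop]  node(5,2) S=117.8804 payoff=41.2496 vs cont=41.5452 → 41.5452 [wait]  node(5,3) S=157.1587 payoff=1.9713 vs cont=16.3273 → 16.3273 [wait]  node(5,4) S=209.5246 payoff=0.0000 vs cont=3.2428 → 3.2428 [wait]  node(5,5) S=279.3390 payoff=0.0000 vs cont=0.1233 → 0.1233 [wait]  ⇒ S*(5)=88.4189
t_4: node(4,0) S=76.5767 payoff=82.5533 vs cont=81.1308 → 82.5533 [stop]  node(4,1) S=102.0924 payoff=57.0376 vs cont=55.7603 → 57.0376 [stop]  node(4,2) S=136.1100 payoff=23.0200 vs cont=28.7934 → 28.7934 [wait]  node(4,3) S=181.4624 payoff=0.0000 vs cont=9.7577 → 9.7577 [wait]  node(4,4) S=241.9264 payoff=0.0000 vs cont=1.6823 → 1.6823 [wait]  ⇒ S*(4)=102.0924
t_3: node(3,0) S=88.4189 payoff=70.7111 vs cont=69.2887 → 70.7111 [stop]  node(3,1) S=117.8804 payoff=41.2496 vs cont=42.6615 → 42.6615 [wait]  node(3,2) S=157.1587 payoff=1.9713 vs cont=19.1906 → 19.1906 [wait]  node(3,3) S=209.5246 payoff=0.0000 vs cont=5.7059 → 5.7059 [wait]  ⇒ S*(3)=88.4189
t_2: node(2,0) S=102.0924 payoff=57.0376 vs cont=56.3083 → 57.0376 [stop]  node(2,1) S=136.1100 payoff=23.0200 vs cont=30.7573 → 30.7573 [wait]  node(2,2) S=181.4624 payoff=0.0000 vs cont=12.3989 → 12.3989 [wait]  ⇒ S*(2)=102.0924
t_1: node(1,0) S=117.8804 payoff=41.2496 vs cont=43.6257 → 43.6257 [wait]  node(1,1) S=157.1587 payoff=1.9713 vs cont=21.4695 → 21.4695 [wait]  ⇒ S*(1)=-
t_0: node(0,0) S=136.1100 payoff=23.0200 vs cont=32.3584 → 32.3584 [wait]  ⇒ S*(0)=-

price = 32.3584
boundary = - - 102.0924 88.4189 102.0924 88.4189 102.0924 117.8804 136.1100
tree:
32.3584
43.6257 21.4695
57.0376 30.7573 12.3989
70.7111 42.6615 19.1906 5.7059
82.5533 57.0376 28.7934 9.7577 1.6823
92.8094 70.7111 41.5452 16.3273 3.2428 0.1233
101.6919 82.5533 57.0376 26.5195 6.2419 0.2466 0.0000
109.3847 92.8094 70.7111 41.2496 11.9968 0.4931 0.0000 0.0000
116.0472 101.6919 82.5533 57.0376 23.0200 0.9859 0.0000 0.0000 0.0000
121.8174 109.3847 92.8094 70.7111 41.2496 1.9713 0.0000 0.0000 0.0000 0.0000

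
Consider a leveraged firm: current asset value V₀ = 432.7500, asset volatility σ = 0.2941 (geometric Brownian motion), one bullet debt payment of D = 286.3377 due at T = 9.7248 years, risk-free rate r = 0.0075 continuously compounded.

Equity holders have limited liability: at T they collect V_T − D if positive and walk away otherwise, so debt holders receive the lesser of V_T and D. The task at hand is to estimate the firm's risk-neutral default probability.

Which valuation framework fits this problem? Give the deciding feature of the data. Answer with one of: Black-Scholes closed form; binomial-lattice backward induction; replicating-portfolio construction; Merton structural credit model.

Key observation: a levered firm with one bullet debt due at 9.7248 years is the canonical structural-credit setup: equity is a call on the firm's assets struck at the face value.

framework: Merton structural credit model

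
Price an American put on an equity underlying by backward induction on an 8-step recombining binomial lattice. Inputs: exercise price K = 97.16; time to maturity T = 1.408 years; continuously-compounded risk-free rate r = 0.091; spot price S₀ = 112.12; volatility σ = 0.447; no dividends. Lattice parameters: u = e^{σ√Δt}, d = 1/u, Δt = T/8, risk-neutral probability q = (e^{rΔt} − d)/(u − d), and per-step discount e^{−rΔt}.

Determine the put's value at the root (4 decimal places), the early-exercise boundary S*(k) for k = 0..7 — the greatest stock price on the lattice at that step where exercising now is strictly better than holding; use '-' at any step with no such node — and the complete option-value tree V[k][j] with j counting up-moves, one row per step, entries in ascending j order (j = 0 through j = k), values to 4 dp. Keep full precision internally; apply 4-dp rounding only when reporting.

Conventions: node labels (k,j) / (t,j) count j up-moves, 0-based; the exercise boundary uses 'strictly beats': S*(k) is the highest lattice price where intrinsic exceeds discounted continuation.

price = 11.1147
boundary = - - - 63.8789 52.9560 63.8789 52.9560 63.8789
tree:
11.1147
16.5294 5.9756
23.8630 9.6169 2.4708
33.2811 15.0716 4.3884 0.6032
44.2040 22.8585 7.6513 1.2163 0.0000
53.2591 33.2811 13.0138 2.4525 0.0000 0.0000
60.7659 44.2040 21.3731 4.9451 0.0000 0.0000 0.0000
66.9890 53.2591 33.2811 9.9711 0.0000 0.0000 0.0000 0.0000
72.1481 60.7659 44.2040 20.1053 0.0000 0.0000 0.0000 0.0000 0.0000

Δt=0.17600, u=1.20626, d=0.82901, q=0.49605, disc=e^(-rΔt)=0.98411
k=8 terminal: V=max(K-S,0) → 72.1481 60.7659 44.2040 20.1053 0.0000 0.0000 0.0000 0.0000 0.0000
k=7: j=0 S=30.1710 intr=66.9890 cont=65.4453 V=66.9890[EX]; j=1 S=43.9009 intr=53.2591 cont=51.7154 V=53.2591[EX]; j=2 S=63.8789 intr=33.2811 cont=31.7374 V=33.2811[EX]; j=3 S=92.9482 intr=4.2118 cont=9.9711 V=9.9711[hold]; j=4 S=135.2462 intr=0.0000 cont=0.0000 V=0.0000[hold]; j=5 S=196.7927 intr=0.0000 cont=0.0000 V=0.0000[hold]; j=6 S=286.3471 intr=0.0000 cont=0.0000 V=0.0000[hold]; j=7 S=416.6551 intr=0.0000 cont=0.0000 V=0.0000[hold]  S*(7)=63.8789
k=6: j=0 S=36.3941 intr=60.7659 cont=59.2221 V=60.7659[EX]; j=1 S=52.9560 intr=44.2040 cont=42.6603 V=44.2040[EX]; j=2 S=77.0547 intr=20.1053 cont=21.3731 V=21.3731[hold]; j=3 S=112.1200 intr=0.0000 cont=4.9451 V=4.9451[hold]; j=4 S=163.1425 intr=0.0000 cont=0.0000 V=0.0000[hold]; j=5 S=237.3837 intr=0.0000 cont=0.0000 V=0.0000[hold]; j=6 S=345.4099 intr=0.0000 cont=0.0000 V=0.0000[hold]  S*(6)=52.9560
k=5: j=0 S=43.9009 intr=53.2591 cont=51.7154 V=53.2591[EX]; j=1 S=63.8789 intr=33.2811 cont=32.3563 V=33.2811[EX]; j=2 S=92.9482 intr=4.2118 cont=13.0138 V=13.0138[hold]; j=3 S=135.2462 intr=0.0000 cont=2.4525 V=2.4525[hold]; j=4 S=196.7927 intr=0.0000 cont=0.0000 V=0.0000[hold]; j=5 S=286.3471 intr=0.0000 cont=0.0000 V=0.0000[hold]  S*(5)=63.8789
k=4: j=0 S=52.9560 intr=44.2040 cont=42.6603 V=44.2040[EX]; j=1 S=77.0547 intr=20.1053 cont=22.8585 V=22.8585[hold]; j=2 S=112.1200 intr=0.0000 cont=7.6513 V=7.6513[hold]; j=3 S=163.1425 intr=0.0000 cont=1.2163 V=1.2163[hold]; j=4 S=237.3837 intr=0.0000 cont=0.0000 V=0.0000[hold]  S*(4)=52.9560
k=3: j=0 S=63.8789 intr=33.2811 cont=33.0814 V=33.2811[EX]; j=1 S=92.9482 intr=4.2118 cont=15.0716 V=15.0716[hold]; j=2 S=135.2462 intr=0.0000 cont=4.3884 V=4.3884[hold]; j=3 S=196.7927 intr=0.0000 cont=0.6032 V=0.6032[hold]  S*(3)=63.8789
k=2: j=0 S=77.0547 intr=20.1053 cont=23.8630 V=23.8630[hold]; j=1 S=112.1200 intr=0.0000 cont=9.6169 V=9.6169[hold]; j=2 S=163.1425 intr=0.0000 cont=2.4708 V=2.4708[hold]  S*(2)=-
k=1: j=0 S=92.9482 intr=4.2118 cont=16.5294 V=16.5294[hold]; j=1 S=135.2462 intr=0.0000 cont=5.9756 V=5.9756[hold]  S*(1)=-
k=0: j=0 S=112.1200 intr=0.0000 cont=11.1147 V=11.1147[hold]  S*(0)=-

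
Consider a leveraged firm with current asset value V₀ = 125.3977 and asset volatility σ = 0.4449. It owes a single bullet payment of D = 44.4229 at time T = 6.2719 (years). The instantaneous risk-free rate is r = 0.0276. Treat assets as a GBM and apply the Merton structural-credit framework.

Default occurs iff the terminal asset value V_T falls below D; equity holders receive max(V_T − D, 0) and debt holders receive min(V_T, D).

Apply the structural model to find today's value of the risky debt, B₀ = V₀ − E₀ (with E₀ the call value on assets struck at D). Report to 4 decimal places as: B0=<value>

B0=32.5043

Equity is a call on the firm's assets struck at D = 44.4229:
d₁ = [ln(V₀/D) + (r + σ²/2)T] / (σ√T)
   = [ln(125.3977/44.4229) + (0.0276 + 0.5·0.4449²)·6.2719] / (0.4449·√6.2719)
   = [1.037735 + 0.793822] / 1.114197 = 1.643836
d₂ = d₁ − σ√T = 1.643836 − 1.114197 = 0.529639
N(d₁) = 0.949895,  N(d₂) = 0.701819,  e^(−rT) = 0.841050
E₀ = V₀·N(d₁) − D·e^(−rT)·N(d₂)
   = 125.3977·0.949895 − 44.4229·0.841050·0.701819 = 92.893377
B₀ = V₀ − E₀ = 125.3977 − 92.893377 = 32.504323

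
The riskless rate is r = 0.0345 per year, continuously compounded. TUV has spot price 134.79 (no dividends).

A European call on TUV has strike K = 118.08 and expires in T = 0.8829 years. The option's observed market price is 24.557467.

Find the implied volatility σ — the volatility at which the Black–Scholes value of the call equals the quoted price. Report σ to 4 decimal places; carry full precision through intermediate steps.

At σ = 0.2528 the Black–Scholes value reproduces the quote:
σ√T = 0.2528·√0.8829 = 0.237538
d₁ = (ln(S/K) + (r+σ²/2)T) / (σ√T) = (ln(134.79/118.08) + (0.0345+0.2528²/2)·0.8829) / 0.237538 = (0.132356 + 0.058672) / 0.237538 = 0.804199
d₂ = d₁ − σ√T = 0.804199 − 0.237538 = 0.566662
e^{−rT} = 0.969999
N(d₁) = 0.789359,  N(d₂) = 0.714528
V = S·N(d₁) − K·e^{−rT}·N(d₂) = 106.397714 − 81.840247 = 24.557467 (the quoted price), and the Black–Scholes price is strictly increasing in σ, so σ is unique

sigma = 0.2528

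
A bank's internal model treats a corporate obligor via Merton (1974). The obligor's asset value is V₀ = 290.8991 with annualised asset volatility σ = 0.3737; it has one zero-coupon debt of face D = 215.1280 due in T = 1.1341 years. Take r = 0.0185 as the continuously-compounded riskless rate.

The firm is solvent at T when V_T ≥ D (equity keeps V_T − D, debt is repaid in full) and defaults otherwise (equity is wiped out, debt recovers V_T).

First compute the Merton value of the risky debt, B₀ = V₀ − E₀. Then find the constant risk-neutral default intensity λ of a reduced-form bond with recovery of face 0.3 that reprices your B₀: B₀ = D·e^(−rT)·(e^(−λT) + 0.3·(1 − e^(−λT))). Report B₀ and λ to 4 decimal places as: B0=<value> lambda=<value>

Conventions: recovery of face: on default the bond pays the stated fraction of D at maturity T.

B0=199.1807 lambda=0.0715

With assets at 290.8991 and a single debt payment of 215.1280 at 1.1341 years:
d₁ = [ln(V₀/D) + (r + σ²/2)T] / (σ√T)
   = [ln(290.8991/215.1280) + (0.0185 + 0.5·0.3737²)·1.1341] / (0.3737·√1.1341)
   = [0.301743 + 0.100170] / 0.397969 = 1.009913
d₂ = d₁ − σ√T = 1.009913 − 0.397969 = 0.611944
N(d₁) = 0.843732,  N(d₂) = 0.729713,  e^(−rT) = 0.979238
E₀ = V₀·N(d₁) − D·e^(−rT)·N(d₂)
   = 290.8991·0.843732 − 215.1280·0.979238·0.729713 = 91.718393
B₀ = V₀ − E₀ = 290.8991 − 91.718393 = 199.180707
e^(−λT) = (B₀·e^(rT)/D − 0.3)/(1 − 0.3) = (199.1807·1.021202/215.1280 − 0.3)/0.7 = 0.92214488
λ = −ln(0.92214488)/1.1341 = 0.071469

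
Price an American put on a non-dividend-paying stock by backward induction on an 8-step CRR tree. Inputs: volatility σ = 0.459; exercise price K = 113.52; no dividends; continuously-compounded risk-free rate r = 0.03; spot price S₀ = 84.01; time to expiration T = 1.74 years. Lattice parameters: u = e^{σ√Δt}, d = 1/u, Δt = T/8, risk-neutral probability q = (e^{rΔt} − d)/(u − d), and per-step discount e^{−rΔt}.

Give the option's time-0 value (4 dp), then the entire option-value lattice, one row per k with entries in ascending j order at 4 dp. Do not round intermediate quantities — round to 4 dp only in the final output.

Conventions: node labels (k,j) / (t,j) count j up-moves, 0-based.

price = 38.1380
tree:
38.1380
48.0825 27.0918
58.7683 36.3136 16.7311
69.3191 47.0732 24.2917 8.1591
77.8367 58.7683 34.1139 13.1917 2.4111
84.7130 69.3191 45.9527 20.8035 4.5097 0.0000
90.2642 77.8367 58.7683 31.6719 8.4351 0.0000 0.0000
94.7456 84.7130 69.3191 45.6990 15.7772 0.0000 0.0000 0.0000
98.3635 90.2642 77.8367 58.7683 29.5100 0.0000 0.0000 0.0000 0.0000

params: Δt=0.21750 u=1.23870 d=0.80730 q=0.46186 e^(-rΔt)=0.99350
t_8 payoffs: 98.3635 90.2642 77.8367 58.7683 29.5100 0.0000 0.0000 0.0000 0.0000
k=7: node(7,0) S=18.7744 payoff=94.7456 vs cont=94.0073 → 94.7456 [stop]  node(7,1) S=28.8070 payoff=84.7130 vs cont=83.9747 → 84.7130 [stop]  node(7,2) S=44.2009 payoff=69.3191 vs cont=68.5808 → 69.3191 [stop]  node(7,3) S=67.8210 payoff=45.6990 vs cont=44.9607 → 45.6990 [stop]  node(7,4) S=104.0633 payoff=9.4567 vs cont=15.7772 → 15.7772 [wait]  node(7,5) S=159.6727 payoff=0.0000 vs cont=0.0000 → 0.0000 [wait]  node(7,6) S=244.9986 payoff=0.0000 vs cont=0.0000 → 0.0000 [wait]  node(7,7) S=375.9211 payoff=0.0000 vs cont=0.0000 → 0.0000 [wait]
k=6: node(6,0) S=23.2558 payoff=90.2642 vs cont=89.5259 → 90.2642 [stop]  node(6,1) S=35.6833 payoff=77.8367 vs cont=77.0984 → 77.8367 [stop]  node(6,2) S=54.7517 payoff=58.7683 vs cont=58.0300 → 58.7683 [stop]  node(6,3) S=84.0100 payoff=29.5100 vs cont=31.6719 → 31.6719 [wait]  node(6,4) S=128.9033 payoff=0.0000 vs cont=8.4351 → 8.4351 [wait]  node(6,5) S=197.7867 payoff=0.0000 vs cont=0.0000 → 0.0000 [wait]  node(6,6) S=303.4801 payoff=0.0000 vs cont=0.0000 → 0.0000 [wait]
k=5: node(5,0) S=28.8070 payoff=84.7130 vs cont=83.9747 → 84.7130 [stop]  node(5,1) S=44.2009 payoff=69.3191 vs cont=68.5808 → 69.3191 [stop]  node(5,2) S=67.8210 payoff=45.6990 vs cont=45.9527 → 45.9527 [wait]  node(5,3) S=104.0633 payoff=9.4567 vs cont=20.8035 → 20.8035 [wait]  node(5,4) S=159.6727 payoff=0.0000 vs cont=4.5097 → 4.5097 [wait]  node(5,5) S=244.9986 payoff=0.0000 vs cont=0.0000 → 0.0000 [wait]
k=4: node(4,0) S=35.6833 payoff=77.8367 vs cont=77.0984 → 77.8367 [stop]  node(4,1) S=54.7517 payoff=58.7683 vs cont=58.1464 → 58.7683 [stop]  node(4,2) S=84.0100 payoff=29.5100 vs cont=34.1139 → 34.1139 [wait]  node(4,3) S=128.9033 payoff=0.0000 vs cont=13.1917 → 13.1917 [wait]  node(4,4) S=197.7867 payoff=0.0000 vs cont=2.4111 → 2.4111 [wait]
k=3: node(3,0) S=44.2009 payoff=69.3191 vs cont=68.5808 → 69.3191 [stop]  node(3,1) S=67.8210 payoff=45.6990 vs cont=47.0732 → 47.0732 [wait]  node(3,2) S=104.0633 payoff=9.4567 vs cont=24.2917 → 24.2917 [wait]  node(3,3) S=159.6727 payoff=0.0000 vs cont=8.1591 → 8.1591 [wait]
k=2: node(2,0) S=54.7517 payoff=58.7683 vs cont=58.6605 → 58.7683 [stop]  node(2,1) S=84.0100 payoff=29.5100 vs cont=36.3136 → 36.3136 [wait]  node(2,2) S=128.9033 payoff=0.0000 vs cont=16.7311 → 16.7311 [wait]
k=1: node(1,0) S=67.8210 payoff=45.6990 vs cont=48.0825 → 48.0825 [wait]  node(1,1) S=104.0633 payoff=9.4567 vs cont=27.0918 → 27.0918 [wait]
k=0: node(0,0) S=84.0100 payoff=29.5100 vs cont=38.1380 → 38.1380 [wait]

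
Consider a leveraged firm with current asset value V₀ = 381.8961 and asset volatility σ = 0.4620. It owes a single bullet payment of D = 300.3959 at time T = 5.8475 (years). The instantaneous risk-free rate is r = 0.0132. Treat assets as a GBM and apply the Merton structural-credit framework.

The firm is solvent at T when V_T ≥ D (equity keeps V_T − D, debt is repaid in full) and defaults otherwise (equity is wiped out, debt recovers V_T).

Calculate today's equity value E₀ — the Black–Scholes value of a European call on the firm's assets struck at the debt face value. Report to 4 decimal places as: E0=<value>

E0=196.6648

Apply the equity-as-call identities (strike 300.3959, horizon 5.8475 years):
d₁ = [ln(V₀/D) + (r + σ²/2)T] / (σ√T)
   = [ln(381.8961/300.3959) + (0.0132 + 0.5·0.4620²)·5.8475] / (0.4620·√5.8475)
   = [0.240047 + 0.701244] / 1.117190 = 0.842552
d₂ = d₁ − σ√T = 0.842552 − 1.117190 = -0.274638
N(d₁) = 0.800261,  N(d₂) = 0.391797,  e^(−rT) = 0.925717
E₀ = V₀·N(d₁) − D·e^(−rT)·N(d₂)
   = 381.8961·0.800261 − 300.3959·0.925717·0.391797 = 196.664817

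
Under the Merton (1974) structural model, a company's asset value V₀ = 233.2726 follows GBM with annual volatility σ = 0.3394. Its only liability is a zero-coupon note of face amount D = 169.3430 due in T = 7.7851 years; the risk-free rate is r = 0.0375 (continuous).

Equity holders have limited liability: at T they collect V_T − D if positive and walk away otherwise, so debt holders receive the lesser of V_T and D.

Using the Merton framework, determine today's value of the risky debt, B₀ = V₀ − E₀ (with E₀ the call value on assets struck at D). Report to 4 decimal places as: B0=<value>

B0=102.5614

Apply the equity-as-call identities (strike 169.3430, horizon 7.7851 years):
d₁ = [ln(V₀/D) + (r + σ²/2)T] / (σ√T)
   = [ln(233.2726/169.3430) + (0.0375 + 0.5·0.3394²)·7.7851] / (0.3394·√7.7851)
   = [0.320281 + 0.740333] / 0.946987 = 1.119989
d₂ = d₁ − σ√T = 1.119989 − 0.946987 = 0.173002
N(d₁) = 0.868641,  N(d₂) = 0.568675,  e^(−rT) = 0.746812
E₀ = V₀·N(d₁) − D·e^(−rT)·N(d₂)
   = 233.2726·0.868641 − 169.3430·0.746812·0.568675 = 130.711195
B₀ = V₀ − E₀ = 233.2726 − 130.711195 = 102.561405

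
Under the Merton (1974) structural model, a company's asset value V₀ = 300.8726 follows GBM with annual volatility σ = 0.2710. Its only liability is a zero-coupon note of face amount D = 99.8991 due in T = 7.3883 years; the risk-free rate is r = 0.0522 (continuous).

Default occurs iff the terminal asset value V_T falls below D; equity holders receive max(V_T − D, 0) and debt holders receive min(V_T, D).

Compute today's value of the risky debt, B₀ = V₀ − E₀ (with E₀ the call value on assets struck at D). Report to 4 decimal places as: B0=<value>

B0=67.1283

Work the structural quantities from V₀ = 300.8726 against face 99.8991:
d₁ = [ln(V₀/D) + (r + σ²/2)T] / (σ√T)
   = [ln(300.8726/99.8991) + (0.0522 + 0.5·0.2710²)·7.3883] / (0.2710·√7.3883)
   = [1.102526 + 0.656971] / 0.736617 = 2.388620
d₂ = d₁ − σ√T = 2.388620 − 0.736617 = 1.652004
N(d₁) = 0.991544,  N(d₂) = 0.950733,  e^(−rT) = 0.679995
E₀ = V₀·N(d₁) − D·e^(−rT)·N(d₂)
   = 300.8726·0.991544 − 99.8991·0.679995·0.950733 = 233.744275
B₀ = V₀ − E₀ = 300.8726 − 233.744275 = 67.128325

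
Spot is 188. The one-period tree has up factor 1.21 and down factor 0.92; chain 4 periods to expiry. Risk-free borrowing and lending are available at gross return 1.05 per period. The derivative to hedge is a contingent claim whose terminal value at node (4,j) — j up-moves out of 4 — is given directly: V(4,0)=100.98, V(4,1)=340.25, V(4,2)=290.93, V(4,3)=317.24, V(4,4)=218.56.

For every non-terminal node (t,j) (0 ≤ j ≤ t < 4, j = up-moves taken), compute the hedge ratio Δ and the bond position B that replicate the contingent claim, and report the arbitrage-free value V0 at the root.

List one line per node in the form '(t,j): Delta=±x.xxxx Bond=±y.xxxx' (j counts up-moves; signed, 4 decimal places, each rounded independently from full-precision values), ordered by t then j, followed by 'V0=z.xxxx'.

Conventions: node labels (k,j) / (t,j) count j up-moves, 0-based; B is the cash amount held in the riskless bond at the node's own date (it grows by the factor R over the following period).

Risk-neutral probability p* = (R−d)/(u−d) = (1.05−0.92)/(1.21−0.92) = 0.4483.
Terminal payoffs: V(4,0)=100.9800, V(4,1)=340.2500, V(4,2)=290.9300, V(4,3)=317.2400, V(4,4)=218.5600
  t=3,j=0: stock 146.3933 → up 177.1359 (V=340.2500), down 134.6819 (V=100.9800). Price 198.3228; hedge Δ=5.6360, bond B=-626.7461.
  t=3,j=1: stock 192.5391 → up 232.9723 (V=290.9300), down 177.1359 (V=340.2500). Price 302.9915; hedge Δ=-0.8833, bond B=473.0604.
  t=3,j=2: stock 253.2307 → up 306.4092 (V=317.2400), down 232.9723 (V=290.9300). Price 288.3087; hedge Δ=0.3583, bond B=197.5846.
  t=3,j=3: stock 333.0535 → up 402.9947 (V=218.5600), down 306.4092 (V=317.2400). Price 260.0039; hedge Δ=-1.0217, bond B=600.2798.
  t=2,j=0: stock 159.1232 → up 192.5391 (V=302.9915), down 146.3933 (V=198.3228). Price 233.5650; hedge Δ=2.2682, bond B=-127.3613.
  t=2,j=1: stock 209.2816 → up 253.2307 (V=288.3087), down 192.5391 (V=302.9915). Price 282.2948; hedge Δ=-0.2419, bond B=332.9250.
  t=2,j=2: stock 275.2508 → up 333.0535 (V=260.0039), down 253.2307 (V=288.3087). Price 262.4956; hedge Δ=-0.3546, bond B=360.0982.
  t=1,j=0: stock 172.9600 → up 209.2816 (V=282.2948), down 159.1232 (V=233.5650). Price 243.2470; hedge Δ=0.9715, bond B=75.2133.
  t=1,j=1: stock 227.4800 → up 275.2508 (V=262.4956), down 209.2816 (V=282.2948). Price 260.3993; hedge Δ=-0.3001, bond B=328.6725.
  t=0,j=0: stock 188.0000 → up 227.4800 (V=260.3993), down 172.9600 (V=243.2470). Price 238.9867; hedge Δ=0.3146, bond B=179.8409.
As a check, the time-0 holding Δ(0,0)·S0 + B(0,0) comes to 238.9867 — exactly V0.

(0,0): Delta=0.3146 Bond=179.8409
(1,0): Delta=0.9715 Bond=75.2133
(1,1): Delta=-0.3001 Bond=328.6725
(2,0): Delta=2.2682 Bond=-127.3613
(2,1): Delta=-0.2419 Bond=332.9250
(2,2): Delta=-0.3546 Bond=360.0982
(3,0): Delta=5.6360 Bond=-626.7461
(3,1): Delta=-0.8833 Bond=473.0604
(3,2): Delta=0.3583 Bond=197.5846
(3,3): Delta=-1.0217 Bond=600.2798
V0=238.9867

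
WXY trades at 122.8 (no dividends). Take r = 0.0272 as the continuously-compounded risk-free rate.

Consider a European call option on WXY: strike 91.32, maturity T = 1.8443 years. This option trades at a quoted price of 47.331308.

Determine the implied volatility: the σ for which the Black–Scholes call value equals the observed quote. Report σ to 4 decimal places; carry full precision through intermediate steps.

sigma = 0.4593

At σ = 0.4593 the Black–Scholes value reproduces the quote:
σ√T = 0.4593·√1.8443 = 0.623752
d₁ = (ln(S/K) + (r+σ²/2)T) / (σ√T) = (ln(122.8/91.32) + (0.0272+0.4593²/2)·1.8443) / 0.623752 = (0.296187 + 0.244698) / 0.623752 = 0.867148
d₂ = d₁ − σ√T = 0.867148 − 0.623752 = 0.243396
e^{−rT} = 0.951073
N(d₁) = 0.807070,  N(d₂) = 0.596151
V = S·N(d₁) − K·e^{−rT}·N(d₂) = 99.108141 − 51.776833 = 47.331308 (equal to the quote); since ∂V/∂σ > 0 for all σ, the implied volatility is unique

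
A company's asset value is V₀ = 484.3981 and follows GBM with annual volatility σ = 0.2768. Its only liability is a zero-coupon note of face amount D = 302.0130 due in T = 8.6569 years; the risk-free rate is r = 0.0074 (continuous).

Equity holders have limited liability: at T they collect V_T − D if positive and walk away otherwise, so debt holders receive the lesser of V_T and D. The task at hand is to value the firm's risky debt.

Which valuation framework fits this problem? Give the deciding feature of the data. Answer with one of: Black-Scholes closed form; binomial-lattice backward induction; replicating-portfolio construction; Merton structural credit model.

Key observation: assets follow a GBM and default happens iff V_T < 302.0130; valuing claims on that split (equity as a call, risky debt as the residual) is the structural model's definition.

framework: Merton structural credit model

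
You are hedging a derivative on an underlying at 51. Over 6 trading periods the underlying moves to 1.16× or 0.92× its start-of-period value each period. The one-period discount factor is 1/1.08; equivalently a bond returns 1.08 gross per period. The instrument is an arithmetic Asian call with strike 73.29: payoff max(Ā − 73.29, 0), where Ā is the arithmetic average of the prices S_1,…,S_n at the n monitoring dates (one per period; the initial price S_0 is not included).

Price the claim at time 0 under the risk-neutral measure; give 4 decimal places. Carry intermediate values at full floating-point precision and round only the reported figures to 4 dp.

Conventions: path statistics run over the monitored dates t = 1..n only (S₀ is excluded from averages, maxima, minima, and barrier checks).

Under the martingale measure an up-move has probability p* = 0.6667; value the claim as the probability-weighted average of per-path payoffs, discounted 6 periods at R = 1.08.
Enumerate all 2^6 = 64 price paths (U = up ×1.16, D = down ×0.92); each path with k up-moves has probability p*^k·(1−p*)^(6−k).
DDDDDD: Ā=38.4788, payoff=0.0000, prob=0.001372
UDDDDD: Ā=48.5167, payoff=0.0000, prob=0.002743
DUDDDD: Ā=46.4767, payoff=0.0000, prob=0.002743
UUDDDD: Ā=58.6011, payoff=0.0000, prob=0.005487
DDUDDD: Ā=44.5999, payoff=0.0000, prob=0.002743
UDUDDD: Ā=56.2347, payoff=0.0000, prob=0.005487
DUUDDD: Ā=54.1947, payoff=0.0000, prob=0.005487
UUUDDD: Ā=68.3325, payoff=0.0000, prob=0.010974
DDDUDD: Ā=42.8733, payoff=0.0000, prob=0.002743
UDDUDD: Ā=54.0576, payoff=0.0000, prob=0.005487
DUDUDD: Ā=52.0176, payoff=0.0000, prob=0.005487
UUDUDD: Ā=65.5874, payoff=0.0000, prob=0.010974
DDUUDD: Ā=50.1408, payoff=0.0000, prob=0.005487
UDUUDD: Ā=63.2210, payoff=0.0000, prob=0.010974
DUUUDD: Ā=61.1810, payoff=0.0000, prob=0.010974
UUUUDD: Ā=77.1413, payoff=3.8513, prob=0.021948
DDDDUD: Ā=41.2848, payoff=0.0000, prob=0.002743
UDDDUD: Ā=52.0547, payoff=0.0000, prob=0.005487
DUDDUD: Ā=50.0147, payoff=0.0000, prob=0.005487
UUDDUD: Ā=63.0620, payoff=0.0000, prob=0.010974
DDUDUD: Ā=48.1379, payoff=0.0000, prob=0.005487
UDUDUD: Ā=60.6956, payoff=0.0000, prob=0.010974
DUUDUD: Ā=58.6556, payoff=0.0000, prob=0.010974
UUUDUD: Ā=73.9571, payoff=0.6671, prob=0.021948
DDDUUD: Ā=46.4112, payoff=0.0000, prob=0.005487
UDDUUD: Ā=58.5185, payoff=0.0000, prob=0.010974
DUDUUD: Ā=56.4785, payoff=0.0000, prob=0.010974
UUDUUD: Ā=71.2121, payoff=0.0000, prob=0.021948
DDUUUD: Ā=54.6017, payoff=0.0000, prob=0.010974
UDUUUD: Ā=68.8457, payoff=0.0000, prob=0.021948
DUUUUD: Ā=66.8057, payoff=0.0000, prob=0.021948
UUUUUD: Ā=84.2332, payoff=10.9432, prob=0.043896
DDDDDU: Ā=39.8233, payoff=0.0000, prob=0.002743
UDDDDU: Ā=50.2120, payoff=0.0000, prob=0.005487
DUDDDU: Ā=48.1720, payoff=0.0000, prob=0.005487
UUDDDU: Ā=60.7386, payoff=0.0000, prob=0.010974
DDUDDU: Ā=46.2952, payoff=0.0000, prob=0.005487
UDUDDU: Ā=58.3722, payoff=0.0000, prob=0.010974
DUUDDU: Ā=56.3322, payoff=0.0000, prob=0.010974
UUUDDU: Ā=71.0276, payoff=0.0000, prob=0.021948
DDDUDU: Ā=44.5686, payoff=0.0000, prob=0.005487
UDDUDU: Ā=56.1951, payoff=0.0000, prob=0.010974
DUDUDU: Ā=54.1551, payoff=0.0000, prob=0.010974
UUDUDU: Ā=68.2826, payoff=0.0000, prob=0.021948
DDUUDU: Ā=52.2783, payoff=0.0000, prob=0.010974
UDUUDU: Ā=65.9162, payoff=0.0000, prob=0.021948
DUUUDU: Ā=63.8762, payoff=0.0000, prob=0.021948
UUUUDU: Ā=80.5395, payoff=7.2495, prob=0.043896
DDDDUU: Ā=42.9800, payoff=0.0000, prob=0.005487
UDDDUU: Ā=54.1922, payoff=0.0000, prob=0.010974
DUDDUU: Ā=52.1522, payoff=0.0000, prob=0.010974
UUDDUU: Ā=65.7572, payoff=0.0000, prob=0.021948
DDUDUU: Ā=50.2754, payoff=0.0000, prob=0.010974
UDUDUU: Ā=63.3908, payoff=0.0000, prob=0.021948
DUUDUU: Ā=61.3508, payoff=0.0000, prob=0.021948
UUUDUU: Ā=77.3553, payoff=4.0653, prob=0.043896
DDDUUU: Ā=48.5488, payoff=0.0000, prob=0.010974
UDDUUU: Ā=61.2137, payoff=0.0000, prob=0.021948
DUDUUU: Ā=59.1737, payoff=0.0000, prob=0.021948
UUDUUU: Ā=74.6103, payoff=1.3203, prob=0.043896
DDUUUU: Ā=57.2969, payoff=0.0000, prob=0.021948
UDUUUU: Ā=72.2439, payoff=0.0000, prob=0.043896
DUUUUU: Ā=70.2039, payoff=0.0000, prob=0.043896
UUUUUU: Ā=88.5179, payoff=15.2279, prob=0.087791
Price = Σ prob·payoff / R^6 = 2.471039 / 1.586874 = 1.5572

price = 1.5572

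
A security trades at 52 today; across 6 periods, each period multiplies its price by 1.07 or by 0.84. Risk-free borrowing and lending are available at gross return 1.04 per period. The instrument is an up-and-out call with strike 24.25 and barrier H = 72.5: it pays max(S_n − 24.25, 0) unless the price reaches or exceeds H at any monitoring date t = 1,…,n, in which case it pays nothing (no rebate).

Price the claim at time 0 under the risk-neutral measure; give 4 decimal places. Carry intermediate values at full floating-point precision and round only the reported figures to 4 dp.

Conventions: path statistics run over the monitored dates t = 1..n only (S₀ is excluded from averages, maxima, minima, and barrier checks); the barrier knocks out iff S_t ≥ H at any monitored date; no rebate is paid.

price = 12.5601

Under the martingale measure an up-move has probability p* = 0.8696; value the claim as the probability-weighted average of per-path payoffs, discounted 6 periods at R = 1.04.
Enumerate all 2^6 = 64 price paths (U = up ×1.07, D = down ×0.84); each path with k up-moves has probability p*^k·(1−p*)^(6−k).
DDDDDD: M=43.6800, payoff=0.0000, prob=0.000005
UDDDDD: M=55.6400, payoff=0.0000, prob=0.000033
DUDDDD: M=46.7376, payoff=0.0000, prob=0.000033
UUDDDD: M=59.5348, payoff=5.3907, prob=0.000219
DDUDDD: M=43.6800, payoff=0.0000, prob=0.000033
UDUDDD: M=55.6400, payoff=5.3907, prob=0.000219
DUUDDD: M=50.0092, payoff=5.3907, prob=0.000219
UUUDDD: M=63.7022, payoff=13.5066, prob=0.001459
DDDUDD: M=43.6800, payoff=0.0000, prob=0.000033
UDDUDD: M=55.6400, payoff=5.3907, prob=0.000219
DUDUDD: M=46.7376, payoff=5.3907, prob=0.000219
UUDUDD: M=59.5348, payoff=13.5066, prob=0.001459
DDUUDD: M=43.6800, payoff=5.3907, prob=0.000219
UDUUDD: M=55.6400, payoff=13.5066, prob=0.001459
DUUUDD: M=53.5099, payoff=13.5066, prob=0.001459
UUUUDD: M=68.1614, payoff=23.8447, prob=0.009727
DDDDUD: M=43.6800, payoff=0.0000, prob=0.000033
UDDDUD: M=55.6400, payoff=5.3907, prob=0.000219
DUDDUD: M=46.7376, payoff=5.3907, prob=0.000219
UUDDUD: M=59.5348, payoff=13.5066, prob=0.001459
DDUDUD: M=43.6800, payoff=5.3907, prob=0.000219
UDUDUD: M=55.6400, payoff=13.5066, prob=0.001459
DUUDUD: M=50.0092, payoff=13.5066, prob=0.001459
UUUDUD: M=63.7022, payoff=23.8447, prob=0.009727
DDDUUD: M=43.6800, payoff=5.3907, prob=0.000219
UDDUUD: M=55.6400, payoff=13.5066, prob=0.001459
DUDUUD: M=46.7376, payoff=13.5066, prob=0.001459
UUDUUD: M=59.5348, payoff=23.8447, prob=0.009727
DDUUUD: M=44.9483, payoff=13.5066, prob=0.001459
UDUUUD: M=57.2556, payoff=23.8447, prob=0.009727
DUUUUD: M=57.2556, payoff=23.8447, prob=0.009727
UUUUUD: M=72.9327, payoff=0.0000, prob=0.064849
DDDDDU: M=43.6800, payoff=0.0000, prob=0.000033
UDDDDU: M=55.6400, payoff=5.3907, prob=0.000219
DUDDDU: M=46.7376, payoff=5.3907, prob=0.000219
UUDDDU: M=59.5348, payoff=13.5066, prob=0.001459
DDUDDU: M=43.6800, payoff=5.3907, prob=0.000219
UDUDDU: M=55.6400, payoff=13.5066, prob=0.001459
DUUDDU: M=50.0092, payoff=13.5066, prob=0.001459
UUUDDU: M=63.7022, payoff=23.8447, prob=0.009727
DDDUDU: M=43.6800, payoff=5.3907, prob=0.000219
UDDUDU: M=55.6400, payoff=13.5066, prob=0.001459
DUDUDU: M=46.7376, payoff=13.5066, prob=0.001459
UUDUDU: M=59.5348, payoff=23.8447, prob=0.009727
DDUUDU: M=43.6800, payoff=13.5066, prob=0.001459
UDUUDU: M=55.6400, payoff=23.8447, prob=0.009727
DUUUDU: M=53.5099, payoff=23.8447, prob=0.009727
UUUUDU: M=68.1614, payoff=37.0135, prob=0.064849
DDDDUU: M=43.6800, payoff=5.3907, prob=0.000219
UDDDUU: M=55.6400, payoff=13.5066, prob=0.001459
DUDDUU: M=46.7376, payoff=13.5066, prob=0.001459
UUDDUU: M=59.5348, payoff=23.8447, prob=0.009727
DDUDUU: M=43.6800, payoff=13.5066, prob=0.001459
UDUDUU: M=55.6400, payoff=23.8447, prob=0.009727
DUUDUU: M=50.0092, payoff=23.8447, prob=0.009727
UUUDUU: M=63.7022, payoff=37.0135, prob=0.064849
DDDUUU: M=43.6800, payoff=13.5066, prob=0.001459
UDDUUU: M=55.6400, payoff=23.8447, prob=0.009727
DUDUUU: M=48.0947, payoff=23.8447, prob=0.009727
UUDUUU: M=61.2635, payoff=37.0135, prob=0.064849
DDUUUU: M=48.0947, payoff=23.8447, prob=0.009727
UDUUUU: M=61.2635, payoff=37.0135, prob=0.064849
DUUUUU: M=61.2635, payoff=37.0135, prob=0.064849
UUUUUU: M=78.0380, payoff=0.0000, prob=0.432328
Price = Σ prob·payoff / R^6 = 15.892493 / 1.265319 = 12.5601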